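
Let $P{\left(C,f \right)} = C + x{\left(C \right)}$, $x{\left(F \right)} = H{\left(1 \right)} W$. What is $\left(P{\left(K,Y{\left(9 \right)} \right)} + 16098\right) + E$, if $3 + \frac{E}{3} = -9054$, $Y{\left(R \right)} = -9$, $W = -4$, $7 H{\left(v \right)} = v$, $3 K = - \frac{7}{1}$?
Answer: $- \frac{232594}{21} \approx -11076.0$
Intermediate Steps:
$K = - \frac{7}{3}$ ($K = \frac{\left(-7\right) 1^{-1}}{3} = \frac{\left(-7\right) 1}{3} = \frac{1}{3} \left(-7\right) = - \frac{7}{3} \approx -2.3333$)
$H{\left(v \right)} = \frac{v}{7}$
$x{\left(F \right)} = - \frac{4}{7}$ ($x{\left(F \right)} = \frac{1}{7} \cdot 1 \left(-4\right) = \frac{1}{7} \left(-4\right) = - \frac{4}{7}$)
$P{\left(C,f \right)} = - \frac{4}{7} + C$ ($P{\left(C,f \right)} = C - \frac{4}{7} = - \frac{4}{7} + C$)
$E = -27171$ ($E = -9 + 3 \left(-9054\right) = -9 - 27162 = -27171$)
$\left(P{\left(K,Y{\left(9 \right)} \right)} + 16098\right) + E = \left(\left(- \frac{4}{7} - \frac{7}{3}\right) + 16098\right) - 27171 = \left(- \frac{61}{21} + 16098\right) - 27171 = \frac{337997}{21} - 27171 = - \frac{232594}{21}$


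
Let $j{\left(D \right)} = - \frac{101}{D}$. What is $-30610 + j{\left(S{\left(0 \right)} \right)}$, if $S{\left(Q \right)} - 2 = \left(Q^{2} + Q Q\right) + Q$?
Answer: $- \frac{61321}{2} \approx -30661.0$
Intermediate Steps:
$S{\left(Q \right)} = 2 + Q + 2 Q^{2}$ ($S{\left(Q \right)} = 2 + \left(\left(Q^{2} + Q Q\right) + Q\right) = 2 + \left(\left(Q^{2} + Q^{2}\right) + Q\right) = 2 + \left(2 Q^{2} + Q\right) = 2 + \left(Q + 2 Q^{2}\right) = 2 + Q + 2 Q^{2}$)
$-30610 + j{\left(S{\left(0 \right)} \right)} = -30610 - \frac{101}{2 + 0 + 2 \cdot 0^{2}} = -30610 - \frac{101}{2 + 0 + 2 \cdot 0} = -30610 - \frac{101}{2 + 0 + 0} = -30610 - \frac{101}{2} = - \frac{61321}{2}$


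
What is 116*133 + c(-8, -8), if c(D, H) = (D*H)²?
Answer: 19524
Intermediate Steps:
c(D, H) = D²*H²
116*133 + c(-8, -8) = 116*133 + (-8)²*(-8)² = 15428 + 64*64 = 15428 + 4096 = 19524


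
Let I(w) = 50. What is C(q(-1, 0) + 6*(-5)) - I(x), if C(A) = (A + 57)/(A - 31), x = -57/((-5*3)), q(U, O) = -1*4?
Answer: -3273/65 ≈ -50.354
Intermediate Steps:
q(U, O) = -4
x = 19/5 (x = -57/(-15) = -57*(-1/15) = 19/5 ≈ 3.8000)
C(A) = (57 + A)/(-31 + A)
C(q(-1, 0) + 6*(-5)) - I(x) = (57 + (-4 + 6*(-5)))/(-31 + (-4 + 6*(-5))) - 1*50 = (57 + (-4 - 30))/(-31 + (-4 - 30)) - 50 = (57 - 34)/(-31 - 34) - 50 = 23/(-65) - 50 = -1/65*23 - 50 = -23/65 - 50 = -3273/65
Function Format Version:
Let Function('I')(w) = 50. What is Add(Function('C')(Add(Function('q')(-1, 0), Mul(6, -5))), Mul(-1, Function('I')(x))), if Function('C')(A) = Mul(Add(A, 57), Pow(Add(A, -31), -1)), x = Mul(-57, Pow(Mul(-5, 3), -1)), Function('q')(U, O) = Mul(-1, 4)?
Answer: Rational(-3273, 65) ≈ -50.354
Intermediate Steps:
Function('q')(U, O) = -4
x = Rational(19, 5) (x = Mul(-57, Pow(-15, -1)) = Mul(-57, Rational(-1, 15)) = Rational(19, 5) ≈ 3.8000)
Function('C')(A) = Mul(Pow(Add(-31, A), -1), Add(57, A)) (Function('C')(A) = Mul(Add(57, A), Pow(Add(-31, A), -1)) = Mul(Pow(Add(-31, A), -1), Add(57, A)))
Add(Function('C')(Add(Function('q')(-1, 0), Mul(6, -5))), Mul(-1, Function('I')(x))) = Add(Mul(Pow(Add(-31, Add(-4, Mul(6, -5))), -1), Add(57, Add(-4, Mul(6, -5)))), Mul(-1, 50)) = Add(Mul(Pow(Add(-31, Add(-4, -30)), -1), Add(57, Add(-4, -30))), -50) = Add(Mul(Pow(Add(-31, -34), -1), Add(57, -34)), -50) = Add(Mul(Pow(-65, -1), 23), -50) = Add(Mul(Rational(-1, 65), 23), -50) = Add(Rational(-23, 65), -50) = Rational(-3273, 65)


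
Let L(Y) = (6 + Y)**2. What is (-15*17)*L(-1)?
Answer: -6375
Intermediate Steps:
(-15*17)*L(-1) = (-15*17)*(6 - 1)**2 = -255*5**2 = -255*25 = -6375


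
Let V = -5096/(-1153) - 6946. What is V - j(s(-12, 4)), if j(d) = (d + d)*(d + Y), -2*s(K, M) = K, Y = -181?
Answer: -5582342/1153 ≈ -4841.6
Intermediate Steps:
s(K, M) = -K/2
V = -8003642/1153 (V = -5096*(-1/1153) - 6946 = 5096/1153 - 6946 = -8003642/1153 ≈ -6941.6)
j(d) = 2*d*(-181 + d) (j(d) = (d + d)*(d - 181) = (2*d)*(-181 + d) = 2*d*(-181 + d))
V - j(s(-12, 4)) = -8003642/1153 - 2*(-½*(-12))*(-181 - ½*(-12)) = -8003642/1153 - 2*6*(-181 + 6) = -8003642/1153 - 2*6*(-175) = -8003642/1153 - 1*(-2100) = -8003642/1153 + 2100 = -5582342/1153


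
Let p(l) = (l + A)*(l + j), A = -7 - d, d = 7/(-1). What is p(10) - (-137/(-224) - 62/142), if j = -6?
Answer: 633377/15904 ≈ 39.825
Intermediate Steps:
d = -7 (d = 7*(-1) = -7)
A = 0 (A = -7 - 1*(-7) = -7 + 7 = 0)
p(l) = l*(-6 + l) (p(l) = (l + 0)*(l - 6) = l*(-6 + l))
p(10) - (-137/(-224) - 62/142) = 10*(-6 + 10) - (-137/(-224) - 62/142) = 10*4 - (-137*(-1/224) - 62*1/142) = 40 - (137/224 - 31/71) = 40 - 1*2783/15904 = 40 - 2783/15904 = 633377/15904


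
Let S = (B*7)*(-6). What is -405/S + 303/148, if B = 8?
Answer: 13479/4144 ≈ 3.2527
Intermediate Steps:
S = -336 (S = (8*7)*(-6) = 56*(-6) = -336)
-405/S + 303/148 = -405/(-336) + 303/148 = -405*(-1/336) + 303*(1/148) = 135/112 + 303/148 = 13479/4144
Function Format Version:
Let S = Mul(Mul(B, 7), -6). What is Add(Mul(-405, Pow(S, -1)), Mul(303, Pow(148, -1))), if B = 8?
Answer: Rational(13479, 4144) ≈ 3.2527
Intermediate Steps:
S = -336 (S = Mul(Mul(8, 7), -6) = Mul(56, -6) = -336)
Add(Mul(-405, Pow(S, -1)), Mul(303, Pow(148, -1))) = Add(Mul(-405, Pow(-336, -1)), Mul(303, Pow(148, -1))) = Add(Mul(-405, Rational(-1, 336)), Mul(303, Rational(1, 148))) = Add(Rational(135, 112), Rational(303, 148)) = Rational(13479, 4144)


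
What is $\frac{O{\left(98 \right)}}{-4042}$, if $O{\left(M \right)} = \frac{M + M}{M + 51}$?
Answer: $- \frac{98}{301129} \approx -0.00032544$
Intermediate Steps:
$O{\left(M \right)} = \frac{2 M}{51 + M}$
$\frac{O{\left(98 \right)}}{-4042} = \frac{2 \cdot 98 \frac{1}{51 + 98}}{-4042} = 2 \cdot 98 \cdot \frac{1}{149} \left(- \frac{1}{4042}\right) = \frac{196}{149} \left(- \frac{1}{4042}\right) = - \frac{98}{301129}$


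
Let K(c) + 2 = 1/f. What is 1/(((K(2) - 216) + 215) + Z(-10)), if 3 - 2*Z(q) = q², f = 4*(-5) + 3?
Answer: -34/1753 ≈ -0.019395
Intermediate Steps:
f = -17 (f = -20 + 3 = -17)
K(c) = -35/17 (K(c) = -2 + 1/(-17) = -2 - 1/17 = -35/17)
Z(q) = 3/2 - q²/2
1/(((K(2) - 216) + 215) + Z(-10)) = 1/(((-35/17 - 216) + 215) + (3/2 - ½*(-10)²)) = 1/((-3707/17 + 215) + (3/2 - ½*100)) = 1/(-52/17 + (3/2 - 50)) = 1/(-52/17 - 97/2) = 1/(-1753/34) = -34/1753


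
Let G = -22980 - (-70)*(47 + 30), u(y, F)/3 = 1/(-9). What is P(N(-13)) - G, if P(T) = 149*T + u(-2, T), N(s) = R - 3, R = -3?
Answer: 50087/3 ≈ 16696.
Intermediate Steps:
N(s) = -6 (N(s) = -3 - 3 = -6)
u(y, F) = -⅓ (u(y, F) = 3/(-9) = 3*(-⅑) = -⅓)
P(T) = -⅓ + 149*T (P(T) = 149*T - ⅓ = -⅓ + 149*T)
G = -17590 (G = -22980 - (-70)*77 = -22980 - 1*(-5390) = -22980 + 5390 = -17590)
P(N(-13)) - G = (-⅓ + 149*(-6)) - 1*(-17590) = (-⅓ - 894) + 17590 = -2683/3 + 17590 = 50087/3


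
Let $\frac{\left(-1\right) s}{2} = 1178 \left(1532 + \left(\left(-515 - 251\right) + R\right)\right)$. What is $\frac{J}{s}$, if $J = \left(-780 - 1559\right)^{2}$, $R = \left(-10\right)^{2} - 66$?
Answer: $- \frac{5470921}{1884800} \approx -2.9027$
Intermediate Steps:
$R = 34$ ($R = 100 - 66 = 34$)
$J = 5470921$ ($J = \left(-2339\right)^{2} = 5470921$)
$s = -1884800$ ($s = - 2 \cdot 1178 \left(1532 + \left(\left(-515 - 251\right) + 34\right)\right) = - 2 \cdot 1178 \left(1532 + \left(-766 + 34\right)\right) = - 2 \cdot 1178 \left(1532 - 732\right) = - 2 \cdot 1178 \cdot 800 = \left(-2\right) 942400 = -1884800$)
$\frac{J}{s} = \frac{5470921}{-1884800} = 5470921 \left(- \frac{1}{1884800}\right) = - \frac{5470921}{1884800}$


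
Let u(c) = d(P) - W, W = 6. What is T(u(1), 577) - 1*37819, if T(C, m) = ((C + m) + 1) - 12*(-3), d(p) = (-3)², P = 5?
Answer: -37202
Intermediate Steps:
d(p) = 9
u(c) = 3 (u(c) = 9 - 1*6 = 9 - 6 = 3)
T(C, m) = 37 + C + m (T(C, m) = (1 + C + m) + 36 = 37 + C + m)
T(u(1), 577) - 1*37819 = (37 + 3 + 577) - 1*37819 = 617 - 37819 = -37202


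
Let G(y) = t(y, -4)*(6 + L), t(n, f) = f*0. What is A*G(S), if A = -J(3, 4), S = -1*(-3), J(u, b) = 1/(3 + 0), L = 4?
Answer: 0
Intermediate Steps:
t(n, f) = 0
J(u, b) = ⅓ (J(u, b) = 1/3 = ⅓)
S = 3
G(y) = 0 (G(y) = 0*(6 + 4) = 0*10 = 0)
A = -⅓ (A = -1*⅓ = -⅓ ≈ -0.33333)
A*G(S) = -⅓*0 = 0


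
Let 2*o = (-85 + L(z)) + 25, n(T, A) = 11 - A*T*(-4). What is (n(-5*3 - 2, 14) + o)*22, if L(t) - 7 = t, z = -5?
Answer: -21340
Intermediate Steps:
L(t) = 7 + t
n(T, A) = 11 + 4*A*T (n(T, A) = 11 - (-4)*A*T = 11 + 4*A*T)
o = -29 (o = ((-85 + (7 - 5)) + 25)/2 = ((-85 + 2) + 25)/2 = (-83 + 25)/2 = (1/2)*(-58) = -29)
(n(-5*3 - 2, 14) + o)*22 = ((11 + 4*14*(-5*3 - 2)) - 29)*22 = ((11 + 4*14*(-15 - 2)) - 29)*22 = ((11 + 4*14*(-17)) - 29)*22 = ((11 - 952) - 29)*22 = (-941 - 29)*22 = -970*22 = -21340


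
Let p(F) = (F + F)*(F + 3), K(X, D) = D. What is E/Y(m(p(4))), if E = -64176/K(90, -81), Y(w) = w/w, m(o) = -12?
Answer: 21392/27 ≈ 792.30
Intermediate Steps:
p(F) = 2*F*(3 + F) (p(F) = (2*F)*(3 + F) = 2*F*(3 + F))
Y(w) = 1
E = 21392/27 (E = -64176/(-81) = -64176*(-1/81) = 21392/27 ≈ 792.30)
E/Y(m(p(4))) = (21392/27)/1 = (21392/27)*1 = 21392/27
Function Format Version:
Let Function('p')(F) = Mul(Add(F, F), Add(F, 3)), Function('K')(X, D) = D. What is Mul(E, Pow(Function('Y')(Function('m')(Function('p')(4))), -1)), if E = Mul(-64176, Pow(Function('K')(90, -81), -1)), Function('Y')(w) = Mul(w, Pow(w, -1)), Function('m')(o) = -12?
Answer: Rational(21392, 27) ≈ 792.30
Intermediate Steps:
Function('p')(F) = Mul(2, F, Add(3, F)) (Function('p')(F) = Mul(Mul(2, F), Add(3, F)) = Mul(2, F, Add(3, F)))
Function('Y')(w) = 1
E = Rational(21392, 27) (E = Mul(-64176, Pow(-81, -1)) = Mul(-64176, Rational(-1, 81)) = Rational(21392, 27) ≈ 792.30)
Mul(E, Pow(Function('Y')(Function('m')(Function('p')(4))), -1)) = Mul(Rational(21392, 27), Pow(1, -1)) = Mul(Rational(21392, 27), 1) = Rational(21392, 27)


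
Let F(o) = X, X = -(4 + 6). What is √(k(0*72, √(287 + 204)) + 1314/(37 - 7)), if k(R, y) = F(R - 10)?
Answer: 13*√5/5 ≈ 5.8138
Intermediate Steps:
X = -10 (X = -1*10 = -10)
F(o) = -10
k(R, y) = -10
√(k(0*72, √(287 + 204)) + 1314/(37 - 7)) = √(-10 + 1314/(37 - 7)) = √(-10 + 1314/30) = √(-10 + (1/30)*1314) = √(-10 + 219/5) = √(169/5) = 13*√5/5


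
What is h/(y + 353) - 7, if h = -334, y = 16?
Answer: -2917/369 ≈ -7.9052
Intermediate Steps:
h/(y + 353) - 7 = -334/(16 + 353) - 7 = -334/369 - 7 = -2917/369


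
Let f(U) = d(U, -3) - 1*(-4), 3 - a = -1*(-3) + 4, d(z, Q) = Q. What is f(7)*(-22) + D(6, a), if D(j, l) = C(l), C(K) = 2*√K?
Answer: -22 + 4*I ≈ -22.0 + 4.0*I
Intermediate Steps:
a = -4 (a = 3 - (-1*(-3) + 4) = 3 - (3 + 4) = 3 - 1*7 = 3 - 7 = -4)
D(j, l) = 2*√l
f(U) = 1 (f(U) = -3 - 1*(-4) = -3 + 4 = 1)
f(7)*(-22) + D(6, a) = 1*(-22) + 2*√(-4) = -22 + 2*(2*I) = -22 + 4*I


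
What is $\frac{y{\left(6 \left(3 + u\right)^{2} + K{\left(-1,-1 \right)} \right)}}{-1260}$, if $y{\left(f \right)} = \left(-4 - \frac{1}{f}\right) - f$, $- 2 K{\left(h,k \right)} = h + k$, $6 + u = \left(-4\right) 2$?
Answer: $\frac{88573}{152670} \approx 0.58016$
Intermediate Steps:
$u = -14$ ($u = -6 - 8 = -14$)
$K{\left(h,k \right)} = - \frac{h}{2} - \frac{k}{2}$ ($K{\left(h,k \right)} = - \frac{h + k}{2} = - \frac{h}{2} - \frac{k}{2}$)
$y{\left(f \right)} = -4 - f - \frac{1}{f}$
$\frac{y{\left(6 \left(3 + u\right)^{2} + K{\left(-1,-1 \right)} \right)}}{-1260} = \frac{-4 - \left(6 \left(3 - 14\right)^{2} - -1\right) - \frac{1}{6 \left(3 - 14\right)^{2} - -1}}{-1260} = \left(-4 - \left(6 \left(-11\right)^{2} + \left(\frac{1}{2} + \frac{1}{2}\right)\right) - \frac{1}{6 \left(-11\right)^{2} + \left(\frac{1}{2} + \frac{1}{2}\right)}\right) \left(- \frac{1}{1260}\right) = \left(-4 - \left(6 \cdot 121 + 1\right) - \frac{1}{6 \cdot 121 + 1}\right) \left(- \frac{1}{1260}\right) = \left(-4 - \left(726 + 1\right) - \frac{1}{726 + 1}\right) \left(- \frac{1}{1260}\right) = \left(-4 - 727 - \frac{1}{727}\right) \left(- \frac{1}{1260}\right) = \left(- \frac{531438}{727}\right) \left(- \frac{1}{1260}\right) = \frac{88573}{152670}$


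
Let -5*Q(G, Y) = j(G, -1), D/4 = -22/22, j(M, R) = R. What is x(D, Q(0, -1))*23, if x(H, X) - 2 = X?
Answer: 253/5 ≈ 50.600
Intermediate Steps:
D = -4 (D = 4*(-22/22) = 4*(-22*1/22) = 4*(-1) = -4)
Q(G, Y) = ⅕ (Q(G, Y) = -⅕*(-1) = ⅕)
x(H, X) = 2 + X
x(D, Q(0, -1))*23 = (2 + ⅕)*23 = (11/5)*23 = 253/5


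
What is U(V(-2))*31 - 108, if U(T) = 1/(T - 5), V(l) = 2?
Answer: -355/3 ≈ -118.33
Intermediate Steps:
U(T) = 1/(-5 + T)
U(V(-2))*31 - 108 = 31/(-5 + 2) - 108 = 31/(-3) - 108 = -1/3*31 - 108 = -31/3 - 108 = -355/3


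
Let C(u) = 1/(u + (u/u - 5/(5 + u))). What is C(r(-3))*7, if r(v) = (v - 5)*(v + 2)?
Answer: 13/16 ≈ 0.81250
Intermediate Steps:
r(v) = (-5 + v)*(2 + v)
C(u) = 1/(1 + u - 5/(5 + u)) (C(u) = 1/(u + (1 - 5/(5 + u))) = 1/(1 + u - 5/(5 + u)))
C(r(-3))*7 = ((5 + (-10 + (-3)**2 - 3*(-3)))/((-10 + (-3)**2 - 3*(-3))*(6 + (-10 + (-3)**2 - 3*(-3)))))*7 = ((5 + (-10 + 9 + 9))/((-10 + 9 + 9)*(6 + (-10 + 9 + 9))))*7 = ((5 + 8)/(8*(6 + 8)))*7 = ((1/8)*13/14)*7 = ((1/8)*(1/14)*13)*7 = (13/112)*7 = 13/16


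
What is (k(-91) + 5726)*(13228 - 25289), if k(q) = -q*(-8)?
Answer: -60280878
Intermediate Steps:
k(q) = 8*q (k(q) = -(-8)*q = 8*q)
(k(-91) + 5726)*(13228 - 25289) = (8*(-91) + 5726)*(13228 - 25289) = (-728 + 5726)*(-12061) = 4998*(-12061) = -60280878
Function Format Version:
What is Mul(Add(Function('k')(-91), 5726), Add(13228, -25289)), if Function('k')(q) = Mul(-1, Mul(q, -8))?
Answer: -60280878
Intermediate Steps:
Function('k')(q) = Mul(8, q) (Function('k')(q) = Mul(-1, Mul(-8, q)) = Mul(8, q))
Mul(Add(Function('k')(-91), 5726), Add(13228, -25289)) = Mul(Add(Mul(8, -91), 5726), Add(13228, -25289)) = Mul(Add(-728, 5726), -12061) = Mul(4998, -12061) = -60280878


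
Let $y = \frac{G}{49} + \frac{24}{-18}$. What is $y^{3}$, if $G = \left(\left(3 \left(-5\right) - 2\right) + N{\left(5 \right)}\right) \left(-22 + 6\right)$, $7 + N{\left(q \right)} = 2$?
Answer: $\frac{636056000}{3176523} \approx 200.24$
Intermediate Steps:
$N{\left(q \right)} = -5$ ($N{\left(q \right)} = -7 + 2 = -5$)
$G = 352$ ($G = \left(\left(3 \left(-5\right) - 2\right) - 5\right) \left(-22 + 6\right) = \left(\left(-15 - 2\right) - 5\right) \left(-16\right) = \left(-17 - 5\right) \left(-16\right) = \left(-22\right) \left(-16\right) = 352$)
$y = \frac{860}{147}$ ($y = \frac{352}{49} + \frac{24}{-18} = 352 \cdot \frac{1}{49} + 24 \left(- \frac{1}{18}\right) = \frac{352}{49} - \frac{4}{3} = \frac{860}{147} \approx 5.8503$)
$y^{3} = \left(\frac{860}{147}\right)^{3} = \frac{636056000}{3176523}$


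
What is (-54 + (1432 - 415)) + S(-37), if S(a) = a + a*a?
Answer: 2295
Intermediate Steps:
S(a) = a + a**2
(-54 + (1432 - 415)) + S(-37) = (-54 + (1432 - 415)) - 37*(1 - 37) = (-54 + 1017) - 37*(-36) = 963 + 1332 = 2295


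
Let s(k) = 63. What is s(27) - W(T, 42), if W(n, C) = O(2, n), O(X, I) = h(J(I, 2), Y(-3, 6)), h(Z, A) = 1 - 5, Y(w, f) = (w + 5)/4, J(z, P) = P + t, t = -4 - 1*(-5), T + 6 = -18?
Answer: 67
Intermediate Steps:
T = -24 (T = -6 - 18 = -24)
t = 1 (t = -4 + 5 = 1)
J(z, P) = 1 + P (J(z, P) = P + 1 = 1 + P)
Y(w, f) = 5/4 + w/4 (Y(w, f) = (5 + w)*(¼) = 5/4 + w/4)
h(Z, A) = -4
O(X, I) = -4
W(n, C) = -4
s(27) - W(T, 42) = 63 - 1*(-4) = 63 + 4 = 67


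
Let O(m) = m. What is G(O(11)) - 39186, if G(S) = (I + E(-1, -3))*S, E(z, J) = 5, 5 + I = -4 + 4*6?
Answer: -38966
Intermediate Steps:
I = 15 (I = -5 + (-4 + 4*6) = -5 + (-4 + 24) = -5 + 20 = 15)
G(S) = 20*S (G(S) = (15 + 5)*S = 20*S)
G(O(11)) - 39186 = 20*11 - 39186 = 220 - 39186 = -38966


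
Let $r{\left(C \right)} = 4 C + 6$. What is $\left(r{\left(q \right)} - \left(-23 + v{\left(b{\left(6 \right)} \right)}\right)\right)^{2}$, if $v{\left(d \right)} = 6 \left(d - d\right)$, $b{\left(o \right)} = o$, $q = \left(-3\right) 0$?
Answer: $841$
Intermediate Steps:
$q = 0$
$v{\left(d \right)} = 0$ ($v{\left(d \right)} = 6 \cdot 0 = 0$)
$r{\left(C \right)} = 6 + 4 C$
$\left(r{\left(q \right)} - \left(-23 + v{\left(b{\left(6 \right)} \right)}\right)\right)^{2} = \left(\left(6 + 4 \cdot 0\right) + \left(23 - 0\right)\right)^{2} = \left(\left(6 + 0\right) + \left(23 + 0\right)\right)^{2} = \left(6 + 23\right)^{2} = 29^{2} = 841$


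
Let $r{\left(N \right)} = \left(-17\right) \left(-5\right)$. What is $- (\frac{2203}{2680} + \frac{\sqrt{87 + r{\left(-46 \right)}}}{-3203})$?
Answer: $- \frac{2203}{2680} + \frac{2 \sqrt{43}}{3203} \approx -0.81792$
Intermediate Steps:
$r{\left(N \right)} = 85$
$- (\frac{2203}{2680} + \frac{\sqrt{87 + r{\left(-46 \right)}}}{-3203}) = - (\frac{2203}{2680} + \frac{\sqrt{87 + 85}}{-3203}) = - (2203 \cdot \frac{1}{2680} + \sqrt{172} \left(- \frac{1}{3203}\right)) = - (\frac{2203}{2680} + 2 \sqrt{43} \left(- \frac{1}{3203}\right)) = - (\frac{2203}{2680} - \frac{2 \sqrt{43}}{3203}) = - \frac{2203}{2680} + \frac{2 \sqrt{43}}{3203}$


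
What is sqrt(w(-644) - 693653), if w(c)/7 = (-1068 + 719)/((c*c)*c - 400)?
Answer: I*sqrt(3092707098992121553041)/66772596 ≈ 832.86*I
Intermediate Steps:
w(c) = -2443/(-400 + c**3) (w(c) = 7*((-1068 + 719)/((c*c)*c - 400)) = 7*(-349/(c**2*c - 400)) = 7*(-349/(c**3 - 400)) = 7*(-349/(-400 + c**3)) = -2443/(-400 + c**3))
sqrt(w(-644) - 693653) = sqrt(-2443/(-400 + (-644)**3) - 693653) = sqrt(-2443/(-400 - 267089984) - 693653) = sqrt(-2443/(-267090384) - 693653) = sqrt(-2443*(-1/267090384) - 693653) = sqrt(2443/267090384 - 693653) = sqrt(-185268046130309/267090384) = I*sqrt(3092707098992121553041)/66772596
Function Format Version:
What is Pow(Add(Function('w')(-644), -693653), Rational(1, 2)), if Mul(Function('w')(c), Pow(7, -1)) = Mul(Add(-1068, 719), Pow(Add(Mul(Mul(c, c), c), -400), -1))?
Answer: Mul(Rational(1, 66772596), I, Pow(3092707098992121553041, Rational(1, 2))) ≈ Mul(832.86, I)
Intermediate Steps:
Function('w')(c) = Mul(-2443, Pow(Add(-400, Pow(c, 3)), -1)) (Function('w')(c) = Mul(7, Mul(Add(-1068, 719), Pow(Add(Mul(Mul(c, c), c), -400), -1))) = Mul(7, Mul(-349, Pow(Add(Mul(Pow(c, 2), c), -400), -1))) = Mul(7, Mul(-349, Pow(Add(Pow(c, 3), -400), -1))) = Mul(7, Mul(-349, Pow(Add(-400, Pow(c, 3)), -1))) = Mul(-2443, Pow(Add(-400, Pow(c, 3)), -1)))
Pow(Add(Function('w')(-644), -693653), Rational(1, 2)) = Pow(Add(Mul(-2443, Pow(Add(-400, Pow(-644, 3)), -1)), -693653), Rational(1, 2)) = Pow(Add(Mul(-2443, Pow(Add(-400, -267089984), -1)), -693653), Rational(1, 2)) = Pow(Add(Mul(-2443, Pow(-267090384, -1)), -693653), Rational(1, 2)) = Pow(Add(Mul(-2443, Rational(-1, 267090384)), -693653), Rational(1, 2)) = Pow(Add(Rational(2443, 267090384), -693653), Rational(1, 2)) = Pow(Rational(-185268046130309, 267090384), Rational(1, 2)) = Mul(Rational(1, 66772596), I, Pow(3092707098992121553041, Rational(1, 2)))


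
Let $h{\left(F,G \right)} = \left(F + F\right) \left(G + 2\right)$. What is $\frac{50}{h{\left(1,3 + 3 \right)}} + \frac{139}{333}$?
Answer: $\frac{9437}{2664} \approx 3.5424$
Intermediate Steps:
$h{\left(F,G \right)} = 2 F \left(2 + G\right)$
$\frac{50}{h{\left(1,3 + 3 \right)}} + \frac{139}{333} = \frac{50}{2 \cdot 1 \left(2 + \left(3 + 3\right)\right)} + \frac{139}{333} = \frac{50}{2 \cdot 1 \left(2 + 6\right)} + 139 \cdot \frac{1}{333} = \frac{50}{2 \cdot 1 \cdot 8} + \frac{139}{333} = \frac{50}{16} + \frac{139}{333} = 50 \cdot \frac{1}{16} + \frac{139}{333} = \frac{25}{8} + \frac{139}{333} = \frac{9437}{2664}$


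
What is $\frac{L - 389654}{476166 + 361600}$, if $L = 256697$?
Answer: $- \frac{132957}{837766} \approx -0.1587$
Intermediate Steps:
$\frac{L - 389654}{476166 + 361600} = \frac{256697 - 389654}{476166 + 361600} = - \frac{132957}{837766}$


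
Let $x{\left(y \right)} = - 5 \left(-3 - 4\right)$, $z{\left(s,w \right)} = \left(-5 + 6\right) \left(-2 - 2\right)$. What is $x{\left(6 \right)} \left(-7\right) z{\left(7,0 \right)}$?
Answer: $980$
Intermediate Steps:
$z{\left(s,w \right)} = -4$ ($z{\left(s,w \right)} = 1 \left(-4\right) = -4$)
$x{\left(y \right)} = 35$ ($x{\left(y \right)} = \left(-5\right) \left(-7\right) = 35$)
$x{\left(6 \right)} \left(-7\right) z{\left(7,0 \right)} = 35 \left(-7\right) \left(-4\right) = \left(-245\right) \left(-4\right) = 980$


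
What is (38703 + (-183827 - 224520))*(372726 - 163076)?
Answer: -77495864600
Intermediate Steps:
(38703 + (-183827 - 224520))*(372726 - 163076) = (38703 - 408347)*209650 = -369644*209650 = -77495864600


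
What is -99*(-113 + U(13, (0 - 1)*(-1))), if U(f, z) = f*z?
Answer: 9900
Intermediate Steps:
-99*(-113 + U(13, (0 - 1)*(-1))) = -99*(-113 + 13*((0 - 1)*(-1))) = -99*(-113 + 13*(-1*(-1))) = -99*(-113 + 13*1) = -99*(-113 + 13) = -99*(-100) = 9900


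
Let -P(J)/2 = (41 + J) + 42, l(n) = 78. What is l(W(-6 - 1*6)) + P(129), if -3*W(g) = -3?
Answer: -346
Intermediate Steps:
W(g) = 1 (W(g) = -⅓*(-3) = 1)
P(J) = -166 - 2*J (P(J) = -2*((41 + J) + 42) = -2*(83 + J) = -166 - 2*J)
l(W(-6 - 1*6)) + P(129) = 78 + (-166 - 2*129) = 78 + (-166 - 258) = 78 - 424 = -346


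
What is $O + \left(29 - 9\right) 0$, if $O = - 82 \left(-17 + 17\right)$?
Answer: $0$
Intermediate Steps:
$O = 0$ ($O = \left(-82\right) 0 = 0$)
$O + \left(29 - 9\right) 0 = 0 + \left(29 - 9\right) 0 = 0 + 20 \cdot 0 = 0 + 0 = 0$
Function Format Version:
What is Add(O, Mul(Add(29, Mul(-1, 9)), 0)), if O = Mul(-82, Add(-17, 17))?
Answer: 0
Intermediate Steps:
O = 0 (O = Mul(-82, 0) = 0)
Add(O, Mul(Add(29, Mul(-1, 9)), 0)) = Add(0, Mul(Add(29, Mul(-1, 9)), 0)) = Add(0, Mul(Add(29, -9), 0)) = Add(0, Mul(20, 0)) = Add(0, 0) = 0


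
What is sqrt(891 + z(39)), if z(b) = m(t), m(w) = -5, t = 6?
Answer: sqrt(886) ≈ 29.766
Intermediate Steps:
z(b) = -5
sqrt(891 + z(39)) = sqrt(891 - 5) = sqrt(886)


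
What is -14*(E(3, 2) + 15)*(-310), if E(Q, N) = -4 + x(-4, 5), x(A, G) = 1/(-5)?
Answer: 46872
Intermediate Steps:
x(A, G) = -1/5 (x(A, G) = 1*(-1/5) = -1/5)
E(Q, N) = -21/5 (E(Q, N) = -4 - 1/5 = -21/5)
-14*(E(3, 2) + 15)*(-310) = -14*(-21/5 + 15)*(-310) = -14*54/5*(-310) = -756/5*(-310) = 46872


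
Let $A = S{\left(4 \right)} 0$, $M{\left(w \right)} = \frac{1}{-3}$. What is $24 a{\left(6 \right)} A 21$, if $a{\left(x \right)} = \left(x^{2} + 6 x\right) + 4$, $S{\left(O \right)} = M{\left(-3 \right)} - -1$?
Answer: $0$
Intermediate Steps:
$M{\left(w \right)} = - \frac{1}{3}$
$S{\left(O \right)} = \frac{2}{3}$ ($S{\left(O \right)} = - \frac{1}{3} - -1 = - \frac{1}{3} + 1 = \frac{2}{3}$)
$A = 0$ ($A = \frac{2}{3} \cdot 0 = 0$)
$a{\left(x \right)} = 4 + x^{2} + 6 x$
$24 a{\left(6 \right)} A 21 = 24 \left(4 + 6^{2} + 6 \cdot 6\right) 0 \cdot 21 = 24 \left(4 + 36 + 36\right) 0 \cdot 21 = 24 \cdot 76 \cdot 0 \cdot 21 = 24 \cdot 0 \cdot 21 = 0 \cdot 21 = 0$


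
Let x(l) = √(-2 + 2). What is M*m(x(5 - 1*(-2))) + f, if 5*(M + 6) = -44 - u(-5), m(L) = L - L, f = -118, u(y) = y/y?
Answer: -118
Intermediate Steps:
u(y) = 1
x(l) = 0 (x(l) = √0 = 0)
m(L) = 0
M = -15 (M = -6 + (-44 - 1*1)/5 = -6 + (-44 - 1)/5 = -6 + (⅕)*(-45) = -6 - 9 = -15)
M*m(x(5 - 1*(-2))) + f = -15*0 - 118 = 0 - 118 = -118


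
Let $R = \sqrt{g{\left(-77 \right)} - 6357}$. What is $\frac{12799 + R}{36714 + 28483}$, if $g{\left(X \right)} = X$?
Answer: $\frac{12799}{65197} + \frac{i \sqrt{6434}}{65197} \approx 0.19631 + 0.0012303 i$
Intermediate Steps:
$R = i \sqrt{6434}$ ($R = \sqrt{-77 - 6357} = \sqrt{-6434} = i \sqrt{6434} \approx 80.212 i$)
$\frac{12799 + R}{36714 + 28483} = \frac{12799 + i \sqrt{6434}}{36714 + 28483} = \frac{12799 + i \sqrt{6434}}{65197} = \left(12799 + i \sqrt{6434}\right) \frac{1}{65197} = \frac{12799}{65197} + \frac{i \sqrt{6434}}{65197}$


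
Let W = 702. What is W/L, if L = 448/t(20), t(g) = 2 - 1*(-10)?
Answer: 1053/56 ≈ 18.804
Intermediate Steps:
t(g) = 12 (t(g) = 2 + 10 = 12)
L = 112/3 (L = 448/12 = 448*(1/12) = 112/3 ≈ 37.333)
W/L = 702/(112/3) = 702*(3/112) = 1053/56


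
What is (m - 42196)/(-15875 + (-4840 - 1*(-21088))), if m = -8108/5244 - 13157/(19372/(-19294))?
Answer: -369439607269/4736483058 ≈ -77.999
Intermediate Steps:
m = 166379800547/12698346 (m = -8108*1/5244 - 13157/(19372*(-1/19294)) = -2027/1311 - 13157/(-9686/9647) = -2027/1311 - 13157*(-9647/9686) = -2027/1311 + 126925579/9686 = 166379800547/12698346 ≈ 13102.)
(m - 42196)/(-15875 + (-4840 - 1*(-21088))) = (166379800547/12698346 - 42196)/(-15875 + (-4840 - 1*(-21088))) = -369439607269/(12698346*(-15875 + (-4840 + 21088))) = -369439607269/(12698346*(-15875 + 16248)) = -369439607269/12698346/373 = -369439607269/12698346*1/373 = -369439607269/4736483058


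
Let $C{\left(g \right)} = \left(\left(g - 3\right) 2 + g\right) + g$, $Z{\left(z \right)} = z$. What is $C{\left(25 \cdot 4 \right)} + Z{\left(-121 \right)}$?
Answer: $273$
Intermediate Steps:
$C{\left(g \right)} = -6 + 4 g$ ($C{\left(g \right)} = \left(\left(-3 + g\right) 2 + g\right) + g = \left(\left(-6 + 2 g\right) + g\right) + g = \left(-6 + 3 g\right) + g = -6 + 4 g$)
$C{\left(25 \cdot 4 \right)} + Z{\left(-121 \right)} = \left(-6 + 4 \cdot 25 \cdot 4\right) - 121 = \left(-6 + 4 \cdot 100\right) - 121 = \left(-6 + 400\right) - 121 = 394 - 121 = 273$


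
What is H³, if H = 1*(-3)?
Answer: -27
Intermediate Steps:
H = -3
H³ = (-3)³ = -27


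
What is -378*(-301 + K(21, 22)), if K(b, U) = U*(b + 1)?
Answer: -69174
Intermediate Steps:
K(b, U) = U*(1 + b)
-378*(-301 + K(21, 22)) = -378*(-301 + 22*(1 + 21)) = -378*(-301 + 22*22) = -378*(-301 + 484) = -378*183 = -69174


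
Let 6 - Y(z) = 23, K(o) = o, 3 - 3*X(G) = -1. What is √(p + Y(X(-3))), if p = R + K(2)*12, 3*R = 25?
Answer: √138/3 ≈ 3.9158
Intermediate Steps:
R = 25/3 (R = (⅓)*25 = 25/3 ≈ 8.3333)
X(G) = 4/3 (X(G) = 1 - ⅓*(-1) = 1 + ⅓ = 4/3)
Y(z) = -17 (Y(z) = 6 - 1*23 = 6 - 23 = -17)
p = 97/3 (p = 25/3 + 2*12 = 25/3 + 24 = 97/3 ≈ 32.333)
√(p + Y(X(-3))) = √(97/3 - 17) = √(46/3) = √138/3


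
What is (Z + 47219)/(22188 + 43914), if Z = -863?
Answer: 7726/11017 ≈ 0.70128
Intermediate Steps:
(Z + 47219)/(22188 + 43914) = (-863 + 47219)/(22188 + 43914) = 46356/66102 = 46356*(1/66102) = 7726/11017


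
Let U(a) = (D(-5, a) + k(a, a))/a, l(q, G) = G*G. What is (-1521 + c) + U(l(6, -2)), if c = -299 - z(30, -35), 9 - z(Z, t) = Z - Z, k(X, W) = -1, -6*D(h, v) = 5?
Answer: -43907/24 ≈ -1829.5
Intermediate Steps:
l(q, G) = G**2
D(h, v) = -5/6 (D(h, v) = -1/6*5 = -5/6)
z(Z, t) = 9 (z(Z, t) = 9 - (Z - Z) = 9 - 1*0 = 9 + 0 = 9)
U(a) = -11/(6*a) (U(a) = (-5/6 - 1)/a = -11/(6*a))
c = -308 (c = -299 - 1*9 = -299 - 9 = -308)
(-1521 + c) + U(l(6, -2)) = (-1521 - 308) - 11/(6*((-2)**2)) = -1829 - 11/6/4 = -1829 - 11/6*1/4 = -1829 - 11/24 = -43907/24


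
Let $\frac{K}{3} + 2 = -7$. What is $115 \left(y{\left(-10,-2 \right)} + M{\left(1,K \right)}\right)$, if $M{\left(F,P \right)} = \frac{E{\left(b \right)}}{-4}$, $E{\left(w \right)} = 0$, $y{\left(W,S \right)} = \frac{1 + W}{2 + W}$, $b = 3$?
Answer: $\frac{1035}{8} \approx 129.38$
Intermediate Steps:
$y{\left(W,S \right)} = \frac{1 + W}{2 + W}$
$K = -27$ ($K = -6 + 3 \left(-7\right) = -6 - 21 = -27$)
$M{\left(F,P \right)} = 0$ ($M{\left(F,P \right)} = \frac{0}{-4} = 0 \left(- \frac{1}{4}\right) = 0$)
$115 \left(y{\left(-10,-2 \right)} + M{\left(1,K \right)}\right) = 115 \left(\frac{1 - 10}{2 - 10} + 0\right) = 115 \left(\frac{1}{-8} \left(-9\right) + 0\right) = 115 \left(\left(- \frac{1}{8}\right) \left(-9\right) + 0\right) = 115 \left(\frac{9}{8} + 0\right) = 115 \cdot \frac{9}{8} = \frac{1035}{8}$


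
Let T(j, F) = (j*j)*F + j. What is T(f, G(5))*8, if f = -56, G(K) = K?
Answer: 124992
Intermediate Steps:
T(j, F) = j + F*j**2 (T(j, F) = j**2*F + j = F*j**2 + j = j + F*j**2)
T(f, G(5))*8 = -56*(1 + 5*(-56))*8 = -56*(1 - 280)*8 = -56*(-279)*8 = 15624*8 = 124992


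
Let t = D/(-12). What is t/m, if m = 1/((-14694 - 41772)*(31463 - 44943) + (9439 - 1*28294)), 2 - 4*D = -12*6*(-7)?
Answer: 63682283025/8 ≈ 7.9603e+9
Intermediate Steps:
D = -251/2 (D = ½ - (-12*6)*(-7)/4 = ½ - (-18)*(-7) = ½ - ¼*504 = ½ - 126 = -251/2 ≈ -125.50)
t = 251/24 (t = -251/2/(-12) = -251/2*(-1/12) = 251/24 ≈ 10.458)
m = 1/761142825 (m = 1/(-56466*(-13480) + (9439 - 28294)) = 1/(761161680 - 18855) = 1/761142825 ≈ 1.3138e-9)
t/m = 251/(24*(1/761142825)) = (251/24)*761142825 = 63682283025/8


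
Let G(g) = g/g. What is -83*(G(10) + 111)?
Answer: -9296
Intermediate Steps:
G(g) = 1
-83*(G(10) + 111) = -83*(1 + 111) = -83*112 = -9296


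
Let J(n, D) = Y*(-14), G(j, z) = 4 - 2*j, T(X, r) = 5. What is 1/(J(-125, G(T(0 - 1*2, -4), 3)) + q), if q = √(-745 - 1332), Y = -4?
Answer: 56/5213 - I*√2077/5213 ≈ 0.010742 - 0.0087424*I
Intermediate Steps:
J(n, D) = 56 (J(n, D) = -4*(-14) = 56)
q = I*√2077 (q = √(-2077) = I*√2077 ≈ 45.574*I)
1/(J(-125, G(T(0 - 1*2, -4), 3)) + q) = 1/(56 + I*√2077)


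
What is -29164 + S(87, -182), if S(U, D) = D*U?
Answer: -44998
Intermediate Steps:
-29164 + S(87, -182) = -29164 - 182*87 = -29164 - 15834 = -44998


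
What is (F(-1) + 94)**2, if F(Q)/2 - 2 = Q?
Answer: 9216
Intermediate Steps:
F(Q) = 4 + 2*Q
(F(-1) + 94)**2 = ((4 + 2*(-1)) + 94)**2 = ((4 - 2) + 94)**2 = (2 + 94)**2 = 96**2 = 9216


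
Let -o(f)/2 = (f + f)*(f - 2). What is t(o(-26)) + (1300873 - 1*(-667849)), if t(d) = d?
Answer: 1965810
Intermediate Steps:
o(f) = -4*f*(-2 + f) (o(f) = -2*(f + f)*(f - 2) = -2*2*f*(-2 + f) = -4*f*(-2 + f))
t(o(-26)) + (1300873 - 1*(-667849)) = 4*(-26)*(2 - 1*(-26)) + (1300873 - 1*(-667849)) = 4*(-26)*(2 + 26) + (1300873 + 667849) = 4*(-26)*28 + 1968722 = -2912 + 1968722 = 1965810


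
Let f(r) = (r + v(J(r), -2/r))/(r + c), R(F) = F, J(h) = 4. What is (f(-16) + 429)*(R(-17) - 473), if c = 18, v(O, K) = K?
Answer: -1650565/8 ≈ -2.0632e+5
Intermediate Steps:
f(r) = (r - 2/r)/(18 + r) (f(r) = (r - 2/r)/(r + 18) = (r - 2/r)/(18 + r))
(f(-16) + 429)*(R(-17) - 473) = ((-2 + (-16)**2)/((-16)*(18 - 16)) + 429)*(-17 - 473) = (-1/16*(-2 + 256)/2 + 429)*(-490) = (-1/16*1/2*254 + 429)*(-490) = (-127/16 + 429)*(-490) = (6737/16)*(-490) = -1650565/8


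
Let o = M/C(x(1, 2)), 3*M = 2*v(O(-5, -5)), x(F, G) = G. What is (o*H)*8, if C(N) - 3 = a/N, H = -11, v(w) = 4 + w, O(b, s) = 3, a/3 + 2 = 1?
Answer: -2464/9 ≈ -273.78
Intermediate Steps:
a = -3 (a = -6 + 3*1 = -6 + 3 = -3)
M = 14/3 (M = (2*(4 + 3))/3 = (2*7)/3 = (⅓)*14 = 14/3 ≈ 4.6667)
C(N) = 3 - 3/N
o = 28/9 (o = 14/(3*(3 - 3/2)) = 14/(3*(3/2)) = (14/3)*(⅔) = 28/9 ≈ 3.1111)
(o*H)*8 = ((28/9)*(-11))*8 = -308/9*8 = -2464/9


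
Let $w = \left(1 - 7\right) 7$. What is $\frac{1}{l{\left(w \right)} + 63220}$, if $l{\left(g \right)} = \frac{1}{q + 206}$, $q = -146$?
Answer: $\frac{60}{3793201} \approx 1.5818 \cdot 10^{-5}$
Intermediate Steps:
$w = -42$ ($w = \left(-6\right) 7 = -42$)
$l{\left(g \right)} = \frac{1}{60}$ ($l{\left(g \right)} = \frac{1}{-146 + 206} = \frac{1}{60}$)
$\frac{1}{l{\left(w \right)} + 63220} = \frac{1}{\frac{1}{60} + 63220} = \frac{1}{\frac{3793201}{60}} = \frac{60}{3793201}$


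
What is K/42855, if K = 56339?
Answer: 56339/42855 ≈ 1.3146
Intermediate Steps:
K/42855 = 56339/42855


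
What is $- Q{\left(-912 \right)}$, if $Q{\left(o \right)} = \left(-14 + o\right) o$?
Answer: $-844512$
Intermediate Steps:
$Q{\left(o \right)} = o \left(-14 + o\right)$
$- Q{\left(-912 \right)} = - \left(-912\right) \left(-14 - 912\right) = - \left(-912\right) \left(-926\right) = \left(-1\right) 844512 = -844512$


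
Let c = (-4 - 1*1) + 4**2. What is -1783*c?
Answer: -19613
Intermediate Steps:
c = 11 (c = (-4 - 1) + 16 = -5 + 16 = 11)
-1783*c = -1783*11 = -19613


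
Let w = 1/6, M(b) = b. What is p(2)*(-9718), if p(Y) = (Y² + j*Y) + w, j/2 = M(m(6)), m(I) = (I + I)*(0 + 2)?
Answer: -2920259/3 ≈ -9.7342e+5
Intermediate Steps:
m(I) = 4*I (m(I) = (2*I)*2 = 4*I)
j = 48 (j = 2*(4*6) = 2*24 = 48)
w = ⅙ ≈ 0.16667
p(Y) = ⅙ + Y² + 48*Y (p(Y) = (Y² + 48*Y) + ⅙ = ⅙ + Y² + 48*Y)
p(2)*(-9718) = (⅙ + 2² + 48*2)*(-9718) = (⅙ + 4 + 96)*(-9718) = (601/6)*(-9718) = -2920259/3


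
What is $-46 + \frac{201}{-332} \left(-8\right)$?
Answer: $- \frac{3416}{83} \approx -41.157$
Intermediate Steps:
$-46 + \frac{201}{-332} \left(-8\right) = -46 + 201 \left(- \frac{1}{332}\right) \left(-8\right) = -46 - - \frac{402}{83} = -46 + \frac{402}{83} = - \frac{3416}{83}$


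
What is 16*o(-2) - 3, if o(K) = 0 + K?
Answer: -35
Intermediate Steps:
o(K) = K
16*o(-2) - 3 = 16*(-2) - 3 = -32 - 3 = -35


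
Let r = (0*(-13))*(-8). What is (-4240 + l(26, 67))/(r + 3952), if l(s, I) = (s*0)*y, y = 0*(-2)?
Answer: -265/247 ≈ -1.0729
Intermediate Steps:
y = 0
l(s, I) = 0 (l(s, I) = (s*0)*0 = 0*0 = 0)
r = 0 (r = 0*(-8) = 0)
(-4240 + l(26, 67))/(r + 3952) = (-4240 + 0)/(0 + 3952) = -4240/3952 = -4240*1/3952 = -265/247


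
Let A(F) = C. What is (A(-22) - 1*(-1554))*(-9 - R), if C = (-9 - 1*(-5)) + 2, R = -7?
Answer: -3104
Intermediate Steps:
C = -2 (C = (-9 + 5) + 2 = -4 + 2 = -2)
A(F) = -2
(A(-22) - 1*(-1554))*(-9 - R) = (-2 - 1*(-1554))*(-9 - 1*(-7)) = (-2 + 1554)*(-9 + 7) = 1552*(-2) = -3104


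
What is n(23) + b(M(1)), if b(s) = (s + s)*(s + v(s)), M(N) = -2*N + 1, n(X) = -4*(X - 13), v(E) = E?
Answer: -36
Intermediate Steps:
n(X) = 52 - 4*X (n(X) = -4*(-13 + X) = 52 - 4*X)
M(N) = 1 - 2*N
b(s) = 4*s**2 (b(s) = (s + s)*(s + s) = (2*s)*(2*s) = 4*s**2)
n(23) + b(M(1)) = (52 - 4*23) + 4*(1 - 2*1)**2 = (52 - 92) + 4*(1 - 2)**2 = -40 + 4*(-1)**2 = -40 + 4*1 = -40 + 4 = -36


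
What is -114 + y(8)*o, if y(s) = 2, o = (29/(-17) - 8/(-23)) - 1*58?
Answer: -90992/391 ≈ -232.72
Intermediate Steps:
o = -23209/391 (o = (29*(-1/17) - 8*(-1/23)) - 58 = (-29/17 + 8/23) - 58 = -531/391 - 58 = -23209/391 ≈ -59.358)
-114 + y(8)*o = -114 + 2*(-23209/391) = -114 - 46418/391 = -90992/391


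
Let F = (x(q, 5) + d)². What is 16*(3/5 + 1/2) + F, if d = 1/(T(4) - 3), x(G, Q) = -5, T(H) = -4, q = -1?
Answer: 10792/245 ≈ 44.049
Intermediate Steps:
d = -⅐ (d = 1/(-4 - 3) = 1/(-7) = -⅐ ≈ -0.14286)
F = 1296/49 (F = (-5 - ⅐)² = (-36/7)² = 1296/49 ≈ 26.449)
16*(3/5 + 1/2) + F = 16*(3/5 + 1/2) + 1296/49 = 16*(3*(⅕) + 1*(½)) + 1296/49 = 16*(⅗ + ½) + 1296/49 = 16*(11/10) + 1296/49 = 88/5 + 1296/49 = 10792/245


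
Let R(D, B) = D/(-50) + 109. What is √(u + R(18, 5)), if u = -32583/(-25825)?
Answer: √2931871963/5165 ≈ 10.483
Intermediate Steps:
R(D, B) = 109 - D/50 (R(D, B) = D*(-1/50) + 109 = -D/50 + 109 = 109 - D/50)
u = 32583/25825 (u = -32583*(-1/25825) = 32583/25825 ≈ 1.2617)
√(u + R(18, 5)) = √(32583/25825 + (109 - 1/50*18)) = √(32583/25825 + (109 - 9/25)) = √(32583/25825 + 2716/25) = √(2838211/25825) = √2931871963/5165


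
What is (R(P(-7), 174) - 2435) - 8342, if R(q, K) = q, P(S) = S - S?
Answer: -10777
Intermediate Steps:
P(S) = 0
(R(P(-7), 174) - 2435) - 8342 = (0 - 2435) - 8342 = -2435 - 8342 = -10777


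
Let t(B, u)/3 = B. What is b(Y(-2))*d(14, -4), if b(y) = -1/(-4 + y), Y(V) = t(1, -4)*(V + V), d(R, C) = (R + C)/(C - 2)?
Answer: -5/48 ≈ -0.10417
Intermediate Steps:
d(R, C) = (C + R)/(-2 + C)
t(B, u) = 3*B
Y(V) = 6*V (Y(V) = (3*1)*(V + V) = 3*(2*V) = 6*V)
b(Y(-2))*d(14, -4) = (-1/(-4 + 6*(-2)))*((-4 + 14)/(-2 - 4)) = (-1/(-4 - 12))*(10/(-6)) = (-1/(-16))*(-⅙*10) = -1*(-1/16)*(-5/3) = (1/16)*(-5/3) = -5/48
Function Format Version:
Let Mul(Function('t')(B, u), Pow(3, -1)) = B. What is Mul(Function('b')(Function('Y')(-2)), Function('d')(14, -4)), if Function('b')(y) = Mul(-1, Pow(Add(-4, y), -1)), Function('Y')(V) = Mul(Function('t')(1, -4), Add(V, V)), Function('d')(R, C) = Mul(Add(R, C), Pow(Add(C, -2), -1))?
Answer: Rational(-5, 48) ≈ -0.10417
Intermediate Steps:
Function('d')(R, C) = Mul(Pow(Add(-2, C), -1), Add(C, R)) (Function('d')(R, C) = Mul(Add(C, R), Pow(Add(-2, C), -1)) = Mul(Pow(Add(-2, C), -1), Add(C, R)))
Function('t')(B, u) = Mul(3, B)
Function('Y')(V) = Mul(6, V) (Function('Y')(V) = Mul(Mul(3, 1), Add(V, V)) = Mul(3, Mul(2, V)) = Mul(6, V))
Mul(Function('b')(Function('Y')(-2)), Function('d')(14, -4)) = Mul(Mul(-1, Pow(Add(-4, Mul(6, -2)), -1)), Mul(Pow(Add(-2, -4), -1), Add(-4, 14))) = Mul(Mul(-1, Pow(Add(-4, -12), -1)), Mul(Pow(-6, -1), 10)) = Mul(Mul(-1, Pow(-16, -1)), Mul(Rational(-1, 6), 10)) = Mul(Mul(-1, Rational(-1, 16)), Rational(-5, 3)) = Mul(Rational(1, 16), Rational(-5, 3)) = Rational(-5, 48)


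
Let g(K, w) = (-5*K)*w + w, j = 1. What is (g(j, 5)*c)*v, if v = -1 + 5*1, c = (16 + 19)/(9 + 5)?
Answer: -200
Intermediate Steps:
g(K, w) = w - 5*K*w (g(K, w) = -5*K*w + w = w - 5*K*w)
c = 5/2 (c = 35/14 = 35*(1/14) = 5/2 ≈ 2.5000)
v = 4 (v = -1 + 5 = 4)
(g(j, 5)*c)*v = ((5*(1 - 5*1))*(5/2))*4 = ((5*(1 - 5))*(5/2))*4 = ((5*(-4))*(5/2))*4 = -20*5/2*4 = -50*4 = -200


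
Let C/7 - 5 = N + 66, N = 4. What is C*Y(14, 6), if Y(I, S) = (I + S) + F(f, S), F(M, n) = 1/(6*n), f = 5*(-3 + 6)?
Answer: 126175/12 ≈ 10515.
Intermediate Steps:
f = 15 (f = 5*3 = 15)
C = 525 (C = 35 + 7*(4 + 66) = 35 + 7*70 = 35 + 490 = 525)
F(M, n) = 1/(6*n)
Y(I, S) = I + S + 1/(6*S) (Y(I, S) = (I + S) + 1/(6*S) = I + S + 1/(6*S))
C*Y(14, 6) = 525*(14 + 6 + (⅙)/6) = 525*(14 + 6 + (⅙)*(⅙)) = 525*(14 + 6 + 1/36) = 525*(721/36) = 126175/12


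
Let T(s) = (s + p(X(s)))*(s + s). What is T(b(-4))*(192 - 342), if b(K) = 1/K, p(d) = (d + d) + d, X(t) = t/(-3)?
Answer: 0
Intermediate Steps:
X(t) = -t/3 (X(t) = t*(-1/3) = -t/3)
p(d) = 3*d (p(d) = 2*d + d = 3*d)
T(s) = 0 (T(s) = (s + 3*(-s/3))*(s + s) = (s - s)*(2*s) = 0*(2*s) = 0)
T(b(-4))*(192 - 342) = 0*(192 - 342) = 0*(-150) = 0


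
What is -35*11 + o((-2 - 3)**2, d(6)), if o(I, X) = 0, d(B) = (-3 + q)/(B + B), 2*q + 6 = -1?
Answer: -385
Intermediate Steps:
q = -7/2 (q = -3 + (1/2)*(-1) = -3 - 1/2 = -7/2 ≈ -3.5000)
d(B) = -13/(4*B) (d(B) = (-3 - 7/2)/(B + B) = -13*1/(2*B)/2 = -13/(4*B))
-35*11 + o((-2 - 3)**2, d(6)) = -35*11 + 0 = -385 + 0 = -385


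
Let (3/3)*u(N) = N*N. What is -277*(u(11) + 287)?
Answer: -113016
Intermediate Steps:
u(N) = N² (u(N) = N*N = N²)
-277*(u(11) + 287) = -277*(11² + 287) = -277*(121 + 287) = -277*408 = -113016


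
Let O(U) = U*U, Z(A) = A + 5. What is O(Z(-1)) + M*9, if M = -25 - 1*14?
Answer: -335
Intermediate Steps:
Z(A) = 5 + A
O(U) = U²
M = -39 (M = -25 - 14 = -39)
O(Z(-1)) + M*9 = (5 - 1)² - 39*9 = 4² - 351 = 16 - 351 = -335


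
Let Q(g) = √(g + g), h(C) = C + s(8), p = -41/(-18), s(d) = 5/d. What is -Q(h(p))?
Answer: -√209/6 ≈ -2.4095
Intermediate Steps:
p = 41/18 (p = -41*(-1/18) = 41/18 ≈ 2.2778)
h(C) = 5/8 + C (h(C) = C + 5/8 = 5/8 + C)
Q(g) = √2*√g (Q(g) = √(2*g) = √2*√g)
-Q(h(p)) = -√2*√(5/8 + 41/18) = -√2*√(209/72) = -√2*√418/12 = -√209/6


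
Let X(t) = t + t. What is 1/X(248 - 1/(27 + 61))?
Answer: 44/21823 ≈ 0.0020162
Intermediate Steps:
X(t) = 2*t
1/X(248 - 1/(27 + 61)) = 1/(2*(248 - 1/(27 + 61))) = 1/(2*(248 - 1/88)) = 1/(2*(21823/88)) = 1/(21823/44) = 44/21823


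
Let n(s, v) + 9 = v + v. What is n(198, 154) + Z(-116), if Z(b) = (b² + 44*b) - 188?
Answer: 8463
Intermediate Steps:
n(s, v) = -9 + 2*v (n(s, v) = -9 + (v + v) = -9 + 2*v)
Z(b) = -188 + b² + 44*b
n(198, 154) + Z(-116) = (-9 + 2*154) + (-188 + (-116)² + 44*(-116)) = (-9 + 308) + (-188 + 13456 - 5104) = 299 + 8164 = 8463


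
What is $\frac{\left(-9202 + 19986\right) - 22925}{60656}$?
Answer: $- \frac{12141}{60656} \approx -0.20016$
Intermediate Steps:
$\frac{\left(-9202 + 19986\right) - 22925}{60656} = \left(10784 - 22925\right) \frac{1}{60656} = \left(-12141\right) \frac{1}{60656} = - \frac{12141}{60656}$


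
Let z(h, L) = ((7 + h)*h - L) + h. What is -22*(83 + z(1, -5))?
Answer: -2134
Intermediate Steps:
z(h, L) = h - L + h*(7 + h) (z(h, L) = (h*(7 + h) - L) + h = (-L + h*(7 + h)) + h = h - L + h*(7 + h))
-22*(83 + z(1, -5)) = -22*(83 + (1**2 - 1*(-5) + 8*1)) = -22*(83 + (1 + 5 + 8)) = -22*(83 + 14) = -22*97 = -2134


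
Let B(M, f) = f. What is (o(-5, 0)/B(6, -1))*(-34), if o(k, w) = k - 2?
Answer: -238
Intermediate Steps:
o(k, w) = -2 + k
(o(-5, 0)/B(6, -1))*(-34) = ((-2 - 5)/(-1))*(-34) = -1*(-7)*(-34) = 7*(-34) = -238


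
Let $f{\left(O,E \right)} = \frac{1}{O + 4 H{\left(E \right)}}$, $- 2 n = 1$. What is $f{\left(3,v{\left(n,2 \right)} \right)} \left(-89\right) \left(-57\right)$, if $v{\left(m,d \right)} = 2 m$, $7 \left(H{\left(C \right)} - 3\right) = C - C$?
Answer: $\frac{1691}{5} \approx 338.2$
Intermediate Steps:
$n = - \frac{1}{2}$ ($n = \left(- \frac{1}{2}\right) 1 = - \frac{1}{2} \approx -0.5$)
$H{\left(C \right)} = 3$ ($H{\left(C \right)} = 3 + \frac{C - C}{7} = 3 + \frac{1}{7} \cdot 0 = 3 + 0 = 3$)
$f{\left(O,E \right)} = \frac{1}{12 + O}$ ($f{\left(O,E \right)} = \frac{1}{O + 4 \cdot 3} = \frac{1}{O + 12} = \frac{1}{12 + O}$)
$f{\left(3,v{\left(n,2 \right)} \right)} \left(-89\right) \left(-57\right) = \frac{1}{12 + 3} \left(-89\right) \left(-57\right) = \frac{1}{15} \left(-89\right) \left(-57\right) = \left(- \frac{89}{15}\right) \left(-57\right) = \frac{1691}{5}$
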